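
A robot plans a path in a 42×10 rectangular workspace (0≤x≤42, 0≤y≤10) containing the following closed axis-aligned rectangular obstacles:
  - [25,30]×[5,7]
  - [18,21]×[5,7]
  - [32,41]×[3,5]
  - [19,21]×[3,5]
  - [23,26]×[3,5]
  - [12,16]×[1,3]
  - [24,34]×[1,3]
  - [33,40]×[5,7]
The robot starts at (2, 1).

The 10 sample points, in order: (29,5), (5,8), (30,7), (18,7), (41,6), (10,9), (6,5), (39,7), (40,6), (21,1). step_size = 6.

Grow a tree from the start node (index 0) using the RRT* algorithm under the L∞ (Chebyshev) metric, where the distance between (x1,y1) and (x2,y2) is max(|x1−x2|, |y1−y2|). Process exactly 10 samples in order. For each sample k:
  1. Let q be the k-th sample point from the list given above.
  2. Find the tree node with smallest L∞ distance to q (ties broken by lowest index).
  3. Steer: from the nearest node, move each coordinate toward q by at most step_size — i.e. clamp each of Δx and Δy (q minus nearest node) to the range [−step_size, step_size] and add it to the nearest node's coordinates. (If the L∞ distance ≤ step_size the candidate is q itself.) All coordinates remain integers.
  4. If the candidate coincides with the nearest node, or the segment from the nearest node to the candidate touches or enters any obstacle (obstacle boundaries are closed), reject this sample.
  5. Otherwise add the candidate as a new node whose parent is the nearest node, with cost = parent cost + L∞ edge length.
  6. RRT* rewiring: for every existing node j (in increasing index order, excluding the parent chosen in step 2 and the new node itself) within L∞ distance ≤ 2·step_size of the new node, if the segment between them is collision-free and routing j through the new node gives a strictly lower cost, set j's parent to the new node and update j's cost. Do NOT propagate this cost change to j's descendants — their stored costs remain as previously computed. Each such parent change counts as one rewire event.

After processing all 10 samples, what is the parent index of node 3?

1. q=(29,5) nearest=0 d=27 new=(8,5) → add node 1 parent=0 cost=6
2. q=(5,8) nearest=1 d=3 new=(5,8) → add node 2 parent=1 cost=9
3. q=(30,7) nearest=1 d=22 new=(14,7) → add node 3 parent=1 cost=12
4. q=(18,7) nearest=3 d=4 new=(18,7) → blocked by [18,21]×[5,7], reject
5. q=(41,6) nearest=3 d=27 new=(20,6) → blocked by [18,21]×[5,7], reject
6. q=(10,9) nearest=1 d=4 new=(10,9) → add node 4 parent=1 cost=10
7. q=(6,5) nearest=1 d=2 new=(6,5) → add node 5 parent=1 cost=8
8. q=(39,7) nearest=3 d=25 new=(20,7) → blocked by [18,21]×[5,7], reject
9. q=(40,6) nearest=3 d=26 new=(20,6) → blocked by [18,21]×[5,7], reject
10. q=(21,1) nearest=3 d=7 new=(20,1) → add node 6 parent=3 cost=18

Parent of node 3: 1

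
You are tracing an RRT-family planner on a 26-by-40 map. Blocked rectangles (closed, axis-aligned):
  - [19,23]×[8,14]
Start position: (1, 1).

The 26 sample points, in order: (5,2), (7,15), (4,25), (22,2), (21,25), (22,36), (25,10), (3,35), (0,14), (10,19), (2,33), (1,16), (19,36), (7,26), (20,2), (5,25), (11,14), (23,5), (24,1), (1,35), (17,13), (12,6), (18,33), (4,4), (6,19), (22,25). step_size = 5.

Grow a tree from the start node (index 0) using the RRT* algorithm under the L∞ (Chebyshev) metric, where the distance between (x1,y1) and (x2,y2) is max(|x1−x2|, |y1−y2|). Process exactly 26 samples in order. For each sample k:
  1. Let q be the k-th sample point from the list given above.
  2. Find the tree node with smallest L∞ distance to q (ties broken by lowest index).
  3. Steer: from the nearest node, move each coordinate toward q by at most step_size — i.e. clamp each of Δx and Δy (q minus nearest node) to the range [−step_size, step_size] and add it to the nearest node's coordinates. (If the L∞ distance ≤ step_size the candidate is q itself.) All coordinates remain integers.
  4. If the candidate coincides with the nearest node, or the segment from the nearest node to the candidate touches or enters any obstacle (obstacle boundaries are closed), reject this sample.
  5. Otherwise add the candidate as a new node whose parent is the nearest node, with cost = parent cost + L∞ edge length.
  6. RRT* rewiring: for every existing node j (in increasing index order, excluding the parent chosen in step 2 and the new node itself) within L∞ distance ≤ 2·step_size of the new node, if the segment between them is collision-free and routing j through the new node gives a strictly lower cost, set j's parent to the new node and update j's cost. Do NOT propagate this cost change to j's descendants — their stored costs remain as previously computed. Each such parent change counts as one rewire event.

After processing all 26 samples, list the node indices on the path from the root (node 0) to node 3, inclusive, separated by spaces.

1. q=(5,2) nearest=0 d=4 new=(5,2) → add node 1 parent=0 cost=4
2. q=(7,15) nearest=1 d=13 new=(7,7) → add node 2 parent=1 cost=9
3. q=(4,25) nearest=2 d=18 new=(4,12) → add node 3 parent=2 cost=14
4. q=(22,2) nearest=2 d=15 new=(12,2) → add node 4 parent=2 cost=14
5. q=(21,25) nearest=3 d=17 new=(9,17) → add node 5 parent=3 cost=19
6. q=(22,36) nearest=5 d=19 new=(14,22) → add node 6 parent=5 cost=24
7. q=(25,10) nearest=6 d=12 new=(19,17) → add node 7 parent=6 cost=29
8. q=(3,35) nearest=6 d=13 new=(9,27) → add node 8 parent=6 cost=29
9. q=(0,14) nearest=3 d=4 new=(0,14) → add node 9 parent=3 cost=18
10. q=(10,19) nearest=5 d=2 new=(10,19) → add node 10 parent=5 cost=21
11. q=(2,33) nearest=8 d=7 new=(4,32) → add node 11 parent=8 cost=34
12. q=(1,16) nearest=9 d=2 new=(1,16) → add node 12 parent=9 cost=20
13. q=(19,36) nearest=8 d=10 new=(14,32) → add node 13 parent=8 cost=34
14. q=(7,26) nearest=8 d=2 new=(7,26) → add node 14 parent=8 cost=31
15. q=(20,2) nearest=4 d=8 new=(17,2) → add node 15 parent=4 cost=19
16. q=(5,25) nearest=14 d=2 new=(5,25) → add node 16 parent=14 cost=33
17. q=(11,14) nearest=5 d=3 new=(11,14) → add node 17 parent=5 cost=22
18. q=(23,5) nearest=15 d=6 new=(22,5) → add node 18 parent=15 cost=24
19. q=(24,1) nearest=18 d=4 new=(24,1) → add node 19 parent=18 cost=28
20. q=(1,35) nearest=11 d=3 new=(1,35) → add node 20 parent=11 cost=37
21. q=(17,13) nearest=7 d=4 new=(17,13) → add node 21 parent=7 cost=33
22. q=(12,6) nearest=4 d=4 new=(12,6) → add node 22 parent=4 cost=18; rewire 21→22 (25<33)
23. q=(18,33) nearest=13 d=4 new=(18,33) → add node 23 parent=13 cost=38
24. q=(4,4) nearest=1 d=2 new=(4,4) → add node 24 parent=1 cost=6; rewire 9→24 (16<18); rewire 17→24 (16<22); rewire 22→24 (14<18)
25. q=(6,19) nearest=5 d=3 new=(6,19) → add node 25 parent=5 cost=22; rewire 14→25 (29<31); rewire 16→25 (28<33)
26. q=(22,25) nearest=6 d=8 new=(19,25) → add node 26 parent=6 cost=29; rewire 23→26 (37<38)

Path: 0 1 2 3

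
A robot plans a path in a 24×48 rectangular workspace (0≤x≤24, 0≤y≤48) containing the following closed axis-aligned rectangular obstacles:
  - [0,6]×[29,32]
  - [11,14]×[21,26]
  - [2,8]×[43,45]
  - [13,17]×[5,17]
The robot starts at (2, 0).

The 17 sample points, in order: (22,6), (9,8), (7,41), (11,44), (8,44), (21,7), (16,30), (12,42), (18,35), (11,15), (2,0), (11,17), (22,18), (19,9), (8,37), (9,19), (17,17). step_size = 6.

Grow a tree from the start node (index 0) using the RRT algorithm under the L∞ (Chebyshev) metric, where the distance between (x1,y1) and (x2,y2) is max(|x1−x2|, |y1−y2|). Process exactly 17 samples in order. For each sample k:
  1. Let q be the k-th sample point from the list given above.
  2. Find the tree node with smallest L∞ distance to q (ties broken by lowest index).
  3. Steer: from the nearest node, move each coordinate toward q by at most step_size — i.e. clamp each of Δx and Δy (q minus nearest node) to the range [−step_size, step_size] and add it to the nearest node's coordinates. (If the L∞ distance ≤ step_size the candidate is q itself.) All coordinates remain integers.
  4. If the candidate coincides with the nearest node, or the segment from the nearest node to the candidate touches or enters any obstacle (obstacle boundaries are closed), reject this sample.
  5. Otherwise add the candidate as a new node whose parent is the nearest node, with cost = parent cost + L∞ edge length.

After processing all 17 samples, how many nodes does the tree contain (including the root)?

1. q=(22,6) nearest=0 d=20 new=(8,6) → add node 1 parent=0 cost=6
2. q=(9,8) nearest=1 d=2 new=(9,8) → add node 2 parent=1 cost=8
3. q=(7,41) nearest=2 d=33 new=(7,14) → add node 3 parent=2 cost=14
4. q=(11,44) nearest=3 d=30 new=(11,20) → add node 4 parent=3 cost=20
5. q=(8,44) nearest=4 d=24 new=(8,26) → add node 5 parent=4 cost=26
6. q=(21,7) nearest=2 d=12 new=(15,7) → blocked by [13,17]×[5,17], reject
7. q=(16,30) nearest=5 d=8 new=(14,30) → add node 6 parent=5 cost=32
8. q=(12,42) nearest=6 d=12 new=(12,36) → add node 7 parent=6 cost=38
9. q=(18,35) nearest=6 d=5 new=(18,35) → add node 8 parent=6 cost=37
10. q=(11,15) nearest=3 d=4 new=(11,15) → add node 9 parent=3 cost=18
11. q=(2,0) nearest=0 d=0 → coincident, reject
12. q=(11,17) nearest=9 d=2 new=(11,17) → add node 10 parent=9 cost=20
13. q=(22,18) nearest=4 d=11 new=(17,18) → add node 11 parent=4 cost=26
14. q=(19,9) nearest=9 d=8 new=(17,9) → blocked by [13,17]×[5,17], reject
15. q=(8,37) nearest=7 d=4 new=(8,37) → add node 12 parent=7 cost=42
16. q=(9,19) nearest=4 d=2 new=(9,19) → add node 13 parent=4 cost=22
17. q=(17,17) nearest=11 d=1 new=(17,17) → blocked by [13,17]×[5,17], reject

Node count: 14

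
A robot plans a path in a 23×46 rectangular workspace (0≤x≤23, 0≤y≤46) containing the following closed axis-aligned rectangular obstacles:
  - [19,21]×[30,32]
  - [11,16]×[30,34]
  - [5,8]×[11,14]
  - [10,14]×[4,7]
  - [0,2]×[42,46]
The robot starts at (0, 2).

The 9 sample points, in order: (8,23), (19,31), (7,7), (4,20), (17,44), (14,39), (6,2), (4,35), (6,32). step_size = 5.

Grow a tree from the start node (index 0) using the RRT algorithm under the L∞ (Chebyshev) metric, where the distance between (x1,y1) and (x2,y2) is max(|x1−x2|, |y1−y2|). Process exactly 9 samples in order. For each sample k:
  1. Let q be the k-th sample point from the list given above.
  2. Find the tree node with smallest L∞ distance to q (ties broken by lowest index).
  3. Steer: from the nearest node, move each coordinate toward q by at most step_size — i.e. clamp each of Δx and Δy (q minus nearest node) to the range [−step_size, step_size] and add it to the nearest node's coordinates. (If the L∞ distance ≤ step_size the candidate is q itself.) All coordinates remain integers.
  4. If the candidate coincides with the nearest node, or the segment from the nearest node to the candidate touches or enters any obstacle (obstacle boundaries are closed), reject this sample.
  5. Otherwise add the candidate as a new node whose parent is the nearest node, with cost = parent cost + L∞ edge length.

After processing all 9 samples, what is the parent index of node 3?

1. q=(8,23) nearest=0 d=21 new=(5,7) → add node 1 parent=0 cost=5
2. q=(19,31) nearest=1 d=24 new=(10,12) → add node 2 parent=1 cost=10
3. q=(7,7) nearest=1 d=2 new=(7,7) → add node 3 parent=1 cost=7
4. q=(4,20) nearest=2 d=8 new=(5,17) → blocked by [5,8]×[11,14], reject
5. q=(17,44) nearest=2 d=32 new=(15,17) → add node 4 parent=2 cost=15
6. q=(14,39) nearest=4 d=22 new=(14,22) → add node 5 parent=4 cost=20
7. q=(6,2) nearest=1 d=5 new=(6,2) → add node 6 parent=1 cost=10
8. q=(4,35) nearest=5 d=13 new=(9,27) → add node 7 parent=5 cost=25
9. q=(6,32) nearest=7 d=5 new=(6,32) → add node 8 parent=7 cost=30

Parent of node 3: 1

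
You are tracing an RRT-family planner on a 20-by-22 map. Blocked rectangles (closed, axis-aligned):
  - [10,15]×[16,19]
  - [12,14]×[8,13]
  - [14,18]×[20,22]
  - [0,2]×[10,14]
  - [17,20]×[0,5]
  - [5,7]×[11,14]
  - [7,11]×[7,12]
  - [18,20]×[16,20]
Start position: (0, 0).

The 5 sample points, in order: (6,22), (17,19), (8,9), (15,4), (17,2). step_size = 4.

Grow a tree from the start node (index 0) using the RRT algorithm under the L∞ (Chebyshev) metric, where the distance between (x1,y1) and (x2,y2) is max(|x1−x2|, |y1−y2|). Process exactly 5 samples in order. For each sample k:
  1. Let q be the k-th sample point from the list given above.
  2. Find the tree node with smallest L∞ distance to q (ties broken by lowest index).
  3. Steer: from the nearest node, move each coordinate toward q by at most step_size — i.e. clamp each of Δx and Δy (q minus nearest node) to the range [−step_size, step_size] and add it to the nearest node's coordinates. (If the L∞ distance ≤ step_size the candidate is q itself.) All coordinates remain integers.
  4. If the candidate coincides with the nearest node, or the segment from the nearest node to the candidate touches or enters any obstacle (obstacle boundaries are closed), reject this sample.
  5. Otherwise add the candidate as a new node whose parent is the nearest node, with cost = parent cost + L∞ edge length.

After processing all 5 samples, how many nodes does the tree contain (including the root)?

Node count: 4

1. q=(6,22) nearest=0 d=22 new=(4,4) → add node 1 parent=0 cost=4
2. q=(17,19) nearest=1 d=15 new=(8,8) → blocked by [7,11]×[7,12], reject
3. q=(8,9) nearest=1 d=5 new=(8,8) → blocked by [7,11]×[7,12], reject
4. q=(15,4) nearest=1 d=11 new=(8,4) → add node 2 parent=1 cost=8
5. q=(17,2) nearest=2 d=9 new=(12,2) → add node 3 parent=2 cost=12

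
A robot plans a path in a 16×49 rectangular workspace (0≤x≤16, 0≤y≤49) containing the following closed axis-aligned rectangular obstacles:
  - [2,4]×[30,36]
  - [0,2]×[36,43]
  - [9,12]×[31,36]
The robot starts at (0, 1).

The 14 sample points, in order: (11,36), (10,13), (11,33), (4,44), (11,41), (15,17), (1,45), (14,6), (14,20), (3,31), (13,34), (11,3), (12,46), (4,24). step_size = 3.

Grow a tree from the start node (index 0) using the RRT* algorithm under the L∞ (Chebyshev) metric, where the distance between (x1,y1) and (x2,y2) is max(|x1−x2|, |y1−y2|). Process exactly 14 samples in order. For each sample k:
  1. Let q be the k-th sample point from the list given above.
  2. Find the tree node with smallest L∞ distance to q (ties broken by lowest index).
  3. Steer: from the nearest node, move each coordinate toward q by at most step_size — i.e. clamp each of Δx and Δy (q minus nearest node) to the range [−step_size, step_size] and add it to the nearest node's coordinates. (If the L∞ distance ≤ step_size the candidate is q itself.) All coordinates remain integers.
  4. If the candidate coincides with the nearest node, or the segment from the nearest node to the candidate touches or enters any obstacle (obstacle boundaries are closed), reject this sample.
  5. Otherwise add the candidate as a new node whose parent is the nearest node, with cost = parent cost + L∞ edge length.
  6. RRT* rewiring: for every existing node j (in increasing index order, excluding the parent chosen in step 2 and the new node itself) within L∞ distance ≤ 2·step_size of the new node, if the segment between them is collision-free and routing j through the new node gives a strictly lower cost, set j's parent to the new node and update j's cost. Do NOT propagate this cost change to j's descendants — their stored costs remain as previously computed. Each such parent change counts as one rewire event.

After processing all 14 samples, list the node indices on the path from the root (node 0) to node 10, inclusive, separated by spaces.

1. q=(11,36) nearest=0 d=35 new=(3,4) → add node 1 parent=0 cost=3
2. q=(10,13) nearest=1 d=9 new=(6,7) → add node 2 parent=1 cost=6
3. q=(11,33) nearest=2 d=26 new=(9,10) → add node 3 parent=2 cost=9
4. q=(4,44) nearest=3 d=34 new=(6,13) → add node 4 parent=3 cost=12
5. q=(11,41) nearest=4 d=28 new=(9,16) → add node 5 parent=4 cost=15
6. q=(15,17) nearest=5 d=6 new=(12,17) → add node 6 parent=5 cost=18
7. q=(1,45) nearest=6 d=28 new=(9,20) → add node 7 parent=6 cost=21
8. q=(14,6) nearest=3 d=5 new=(12,7) → add node 8 parent=3 cost=12
9. q=(14,20) nearest=6 d=3 new=(14,20) → add node 9 parent=6 cost=21
10. q=(3,31) nearest=7 d=11 new=(6,23) → add node 10 parent=7 cost=24
11. q=(13,34) nearest=10 d=11 new=(9,26) → add node 11 parent=10 cost=27
12. q=(11,3) nearest=8 d=4 new=(11,4) → add node 12 parent=8 cost=15
13. q=(12,46) nearest=11 d=20 new=(12,29) → add node 13 parent=11 cost=30
14. q=(4,24) nearest=10 d=2 new=(4,24) → add node 14 parent=10 cost=26

Path: 0 1 2 3 4 5 6 7 10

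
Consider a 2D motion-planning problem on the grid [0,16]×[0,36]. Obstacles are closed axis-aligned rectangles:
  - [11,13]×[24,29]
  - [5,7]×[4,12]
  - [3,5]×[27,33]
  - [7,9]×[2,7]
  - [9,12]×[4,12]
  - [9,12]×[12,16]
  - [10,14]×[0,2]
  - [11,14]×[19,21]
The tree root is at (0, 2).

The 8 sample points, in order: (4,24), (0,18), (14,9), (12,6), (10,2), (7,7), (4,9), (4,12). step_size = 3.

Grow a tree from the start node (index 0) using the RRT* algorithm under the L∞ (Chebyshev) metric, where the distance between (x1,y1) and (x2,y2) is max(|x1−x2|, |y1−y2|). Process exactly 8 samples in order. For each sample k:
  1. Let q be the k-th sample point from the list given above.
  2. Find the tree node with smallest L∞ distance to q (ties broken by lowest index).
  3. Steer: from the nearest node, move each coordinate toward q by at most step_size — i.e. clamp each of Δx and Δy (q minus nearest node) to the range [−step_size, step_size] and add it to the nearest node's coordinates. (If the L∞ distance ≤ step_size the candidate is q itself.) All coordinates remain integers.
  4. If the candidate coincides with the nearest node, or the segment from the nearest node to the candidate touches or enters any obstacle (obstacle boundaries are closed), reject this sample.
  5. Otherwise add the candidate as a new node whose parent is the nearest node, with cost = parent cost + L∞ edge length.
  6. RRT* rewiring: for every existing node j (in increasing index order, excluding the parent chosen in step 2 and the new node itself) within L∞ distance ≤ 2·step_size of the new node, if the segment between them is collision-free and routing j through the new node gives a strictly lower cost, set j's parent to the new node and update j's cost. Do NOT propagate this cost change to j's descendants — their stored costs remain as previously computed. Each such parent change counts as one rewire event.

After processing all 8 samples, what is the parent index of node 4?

1. q=(4,24) nearest=0 d=22 new=(3,5) → add node 1 parent=0 cost=3
2. q=(0,18) nearest=1 d=13 new=(0,8) → add node 2 parent=1 cost=6
3. q=(14,9) nearest=1 d=11 new=(6,8) → blocked by [5,7]×[4,12], reject
4. q=(12,6) nearest=1 d=9 new=(6,6) → blocked by [5,7]×[4,12], reject
5. q=(10,2) nearest=1 d=7 new=(6,2) → add node 3 parent=1 cost=6
6. q=(7,7) nearest=1 d=4 new=(6,7) → blocked by [5,7]×[4,12], reject
7. q=(4,9) nearest=1 d=4 new=(4,8) → add node 4 parent=1 cost=6
8. q=(4,12) nearest=2 d=4 new=(3,11) → add node 5 parent=2 cost=9

Parent of node 4: 1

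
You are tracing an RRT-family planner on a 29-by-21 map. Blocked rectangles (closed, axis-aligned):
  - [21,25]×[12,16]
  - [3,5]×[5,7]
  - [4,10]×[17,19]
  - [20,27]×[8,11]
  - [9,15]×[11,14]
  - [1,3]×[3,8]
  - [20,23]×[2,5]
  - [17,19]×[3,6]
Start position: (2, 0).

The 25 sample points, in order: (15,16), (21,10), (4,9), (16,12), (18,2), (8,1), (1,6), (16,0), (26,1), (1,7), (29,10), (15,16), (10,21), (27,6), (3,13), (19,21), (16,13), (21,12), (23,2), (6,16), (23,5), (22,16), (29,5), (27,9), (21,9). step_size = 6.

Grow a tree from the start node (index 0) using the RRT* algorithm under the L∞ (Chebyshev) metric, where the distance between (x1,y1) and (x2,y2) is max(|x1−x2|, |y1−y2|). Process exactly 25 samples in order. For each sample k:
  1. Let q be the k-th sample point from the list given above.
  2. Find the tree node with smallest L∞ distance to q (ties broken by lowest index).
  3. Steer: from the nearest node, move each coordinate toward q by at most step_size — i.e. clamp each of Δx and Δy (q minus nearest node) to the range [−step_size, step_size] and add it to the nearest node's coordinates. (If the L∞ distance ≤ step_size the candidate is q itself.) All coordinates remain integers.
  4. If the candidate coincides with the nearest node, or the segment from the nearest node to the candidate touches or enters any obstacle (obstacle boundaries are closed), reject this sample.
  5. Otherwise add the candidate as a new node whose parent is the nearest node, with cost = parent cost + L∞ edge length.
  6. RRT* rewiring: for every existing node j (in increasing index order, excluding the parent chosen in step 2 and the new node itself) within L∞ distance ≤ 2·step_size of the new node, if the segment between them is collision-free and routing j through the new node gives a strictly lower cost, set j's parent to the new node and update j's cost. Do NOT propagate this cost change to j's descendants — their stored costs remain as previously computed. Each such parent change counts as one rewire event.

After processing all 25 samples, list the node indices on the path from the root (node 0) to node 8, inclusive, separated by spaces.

Path: 0 1 3 7 8

1. q=(15,16) nearest=0 d=16 new=(8,6) → add node 1 parent=0 cost=6
2. q=(21,10) nearest=1 d=13 new=(14,10) → add node 2 parent=1 cost=12
3. q=(4,9) nearest=1 d=4 new=(4,9) → add node 3 parent=1 cost=10
4. q=(16,12) nearest=2 d=2 new=(16,12) → blocked by [9,15]×[11,14], reject
5. q=(18,2) nearest=2 d=8 new=(18,4) → blocked by [17,19]×[3,6], reject
6. q=(8,1) nearest=1 d=5 new=(8,1) → add node 4 parent=1 cost=11
7. q=(1,6) nearest=3 d=3 new=(1,6) → blocked by [1,3]×[3,8], reject
8. q=(16,0) nearest=1 d=8 new=(14,0) → add node 5 parent=1 cost=12
9. q=(26,1) nearest=2 d=12 new=(20,4) → blocked by [20,23]×[2,5], reject
10. q=(1,7) nearest=3 d=3 new=(1,7) → blocked by [1,3]×[3,8], reject
11. q=(29,10) nearest=2 d=15 new=(20,10) → blocked by [20,27]×[8,11], reject
12. q=(15,16) nearest=2 d=6 new=(15,16) → blocked by [9,15]×[11,14], reject
13. q=(10,21) nearest=2 d=11 new=(10,16) → blocked by [9,15]×[11,14], reject
14. q=(27,6) nearest=2 d=13 new=(20,6) → add node 6 parent=2 cost=18
15. q=(3,13) nearest=3 d=4 new=(3,13) → add node 7 parent=3 cost=14
16. q=(19,21) nearest=2 d=11 new=(19,16) → blocked by [9,15]×[11,14], reject
17. q=(16,13) nearest=2 d=3 new=(16,13) → blocked by [9,15]×[11,14], reject
18. q=(21,12) nearest=6 d=6 new=(21,12) → blocked by [21,25]×[12,16], reject
19. q=(23,2) nearest=6 d=4 new=(23,2) → blocked by [20,23]×[2,5], reject
20. q=(6,16) nearest=7 d=3 new=(6,16) → add node 8 parent=7 cost=17
21. q=(23,5) nearest=6 d=3 new=(23,5) → blocked by [20,23]×[2,5], reject
22. q=(22,16) nearest=2 d=8 new=(20,16) → blocked by [9,15]×[11,14], reject
23. q=(29,5) nearest=6 d=9 new=(26,5) → add node 9 parent=6 cost=24
24. q=(27,9) nearest=9 d=4 new=(27,9) → blocked by [20,27]×[8,11], reject
25. q=(21,9) nearest=6 d=3 new=(21,9) → blocked by [20,27]×[8,11], reject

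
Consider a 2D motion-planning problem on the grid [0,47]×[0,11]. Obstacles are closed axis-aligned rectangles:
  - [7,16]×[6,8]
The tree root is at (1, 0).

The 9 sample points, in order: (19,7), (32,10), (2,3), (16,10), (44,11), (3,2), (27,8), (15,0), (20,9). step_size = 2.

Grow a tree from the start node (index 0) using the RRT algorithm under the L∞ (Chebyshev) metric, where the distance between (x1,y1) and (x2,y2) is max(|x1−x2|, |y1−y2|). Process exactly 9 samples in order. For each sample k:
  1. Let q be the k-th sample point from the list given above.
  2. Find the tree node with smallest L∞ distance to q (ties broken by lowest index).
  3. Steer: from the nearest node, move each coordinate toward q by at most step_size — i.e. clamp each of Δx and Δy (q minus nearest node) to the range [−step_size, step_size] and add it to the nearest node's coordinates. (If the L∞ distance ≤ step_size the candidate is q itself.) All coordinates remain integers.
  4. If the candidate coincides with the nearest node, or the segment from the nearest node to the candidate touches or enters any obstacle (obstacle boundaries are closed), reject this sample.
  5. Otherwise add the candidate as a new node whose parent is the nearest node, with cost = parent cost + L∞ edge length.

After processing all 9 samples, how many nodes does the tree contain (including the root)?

Node count: 6

1. q=(19,7) nearest=0 d=18 new=(3,2) → add node 1 parent=0 cost=2
2. q=(32,10) nearest=1 d=29 new=(5,4) → add node 2 parent=1 cost=4
3. q=(2,3) nearest=1 d=1 new=(2,3) → add node 3 parent=1 cost=3
4. q=(16,10) nearest=2 d=11 new=(7,6) → blocked by [7,16]×[6,8], reject
5. q=(44,11) nearest=2 d=39 new=(7,6) → blocked by [7,16]×[6,8], reject
6. q=(3,2) nearest=1 d=0 → coincident, reject
7. q=(27,8) nearest=2 d=22 new=(7,6) → blocked by [7,16]×[6,8], reject
8. q=(15,0) nearest=2 d=10 new=(7,2) → add node 4 parent=2 cost=6
9. q=(20,9) nearest=4 d=13 new=(9,4) → add node 5 parent=4 cost=8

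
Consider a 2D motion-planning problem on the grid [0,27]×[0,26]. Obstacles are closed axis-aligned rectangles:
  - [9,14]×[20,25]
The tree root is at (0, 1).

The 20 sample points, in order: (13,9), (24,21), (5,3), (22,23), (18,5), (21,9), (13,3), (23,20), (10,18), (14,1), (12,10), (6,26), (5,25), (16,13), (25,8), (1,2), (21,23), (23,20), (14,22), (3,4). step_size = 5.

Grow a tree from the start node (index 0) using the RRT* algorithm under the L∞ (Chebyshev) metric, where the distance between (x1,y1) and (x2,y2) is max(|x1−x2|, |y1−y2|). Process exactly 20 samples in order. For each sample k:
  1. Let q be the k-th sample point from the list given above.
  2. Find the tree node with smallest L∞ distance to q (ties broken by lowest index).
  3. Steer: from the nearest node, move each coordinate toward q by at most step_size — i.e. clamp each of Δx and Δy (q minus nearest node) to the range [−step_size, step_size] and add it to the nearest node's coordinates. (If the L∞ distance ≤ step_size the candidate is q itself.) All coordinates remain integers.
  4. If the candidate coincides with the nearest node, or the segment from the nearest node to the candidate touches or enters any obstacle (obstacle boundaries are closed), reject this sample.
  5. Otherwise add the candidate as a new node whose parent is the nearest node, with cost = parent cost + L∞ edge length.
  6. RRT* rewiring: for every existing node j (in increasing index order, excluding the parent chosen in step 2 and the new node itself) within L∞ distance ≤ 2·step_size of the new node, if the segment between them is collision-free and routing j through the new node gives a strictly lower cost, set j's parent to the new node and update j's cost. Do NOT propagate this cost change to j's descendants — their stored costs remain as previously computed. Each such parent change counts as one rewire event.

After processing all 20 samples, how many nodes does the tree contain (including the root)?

1. q=(13,9) nearest=0 d=13 new=(5,6) → add node 1 parent=0 cost=5
2. q=(24,21) nearest=1 d=19 new=(10,11) → add node 2 parent=1 cost=10
3. q=(5,3) nearest=1 d=3 new=(5,3) → add node 3 parent=1 cost=8
4. q=(22,23) nearest=2 d=12 new=(15,16) → add node 4 parent=2 cost=15
5. q=(18,5) nearest=2 d=8 new=(15,6) → add node 5 parent=2 cost=15
6. q=(21,9) nearest=5 d=6 new=(20,9) → add node 6 parent=5 cost=20
7. q=(13,3) nearest=5 d=3 new=(13,3) → add node 7 parent=5 cost=18
8. q=(23,20) nearest=4 d=8 new=(20,20) → add node 8 parent=4 cost=20
9. q=(10,18) nearest=4 d=5 new=(10,18) → add node 9 parent=4 cost=20
10. q=(14,1) nearest=7 d=2 new=(14,1) → add node 10 parent=7 cost=20
11. q=(12,10) nearest=2 d=2 new=(12,10) → add node 11 parent=2 cost=12
12. q=(6,26) nearest=9 d=8 new=(6,23) → add node 12 parent=9 cost=25
13. q=(5,25) nearest=12 d=2 new=(5,25) → add node 13 parent=12 cost=27
14. q=(16,13) nearest=4 d=3 new=(16,13) → add node 14 parent=4 cost=18
15. q=(25,8) nearest=6 d=5 new=(25,8) → add node 15 parent=6 cost=25
16. q=(1,2) nearest=0 d=1 new=(1,2) → add node 16 parent=0 cost=1; rewire 3→16 (5<8)
17. q=(21,23) nearest=8 d=3 new=(21,23) → add node 17 parent=8 cost=23
18. q=(23,20) nearest=8 d=3 new=(23,20) → add node 18 parent=8 cost=23
19. q=(14,22) nearest=9 d=4 new=(14,22) → blocked by [9,14]×[20,25], reject
20. q=(3,4) nearest=1 d=2 new=(3,4) → add node 19 parent=1 cost=7; rewire 7→19 (17<18)

Node count: 20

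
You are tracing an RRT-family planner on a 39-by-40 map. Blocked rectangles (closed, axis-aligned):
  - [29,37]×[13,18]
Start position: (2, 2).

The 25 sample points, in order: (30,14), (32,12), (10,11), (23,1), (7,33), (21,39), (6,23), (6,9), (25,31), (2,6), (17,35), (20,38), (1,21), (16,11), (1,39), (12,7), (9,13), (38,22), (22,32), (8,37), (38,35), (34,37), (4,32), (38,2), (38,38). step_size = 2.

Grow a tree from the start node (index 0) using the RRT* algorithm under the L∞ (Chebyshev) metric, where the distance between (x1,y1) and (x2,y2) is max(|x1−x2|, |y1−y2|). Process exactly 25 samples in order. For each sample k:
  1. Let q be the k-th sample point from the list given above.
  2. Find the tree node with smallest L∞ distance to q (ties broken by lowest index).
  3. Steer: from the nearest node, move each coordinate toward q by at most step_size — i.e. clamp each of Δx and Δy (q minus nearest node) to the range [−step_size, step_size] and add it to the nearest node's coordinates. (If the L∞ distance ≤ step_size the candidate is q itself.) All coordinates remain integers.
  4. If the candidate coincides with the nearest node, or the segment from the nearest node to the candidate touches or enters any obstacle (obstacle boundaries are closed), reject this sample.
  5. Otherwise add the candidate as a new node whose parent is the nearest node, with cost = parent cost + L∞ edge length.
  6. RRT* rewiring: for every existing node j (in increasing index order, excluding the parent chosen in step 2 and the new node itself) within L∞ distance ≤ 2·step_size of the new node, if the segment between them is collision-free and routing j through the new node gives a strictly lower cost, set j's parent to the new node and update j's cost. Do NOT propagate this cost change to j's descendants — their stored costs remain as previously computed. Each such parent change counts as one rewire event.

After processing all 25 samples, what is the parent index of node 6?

1. q=(30,14) nearest=0 d=28 new=(4,4) → add node 1 parent=0 cost=2
2. q=(32,12) nearest=1 d=28 new=(6,6) → add node 2 parent=1 cost=4
3. q=(10,11) nearest=2 d=5 new=(8,8) → add node 3 parent=2 cost=6
4. q=(23,1) nearest=3 d=15 new=(10,6) → add node 4 parent=3 cost=8
5. q=(7,33) nearest=3 d=25 new=(7,10) → add node 5 parent=3 cost=8
6. q=(21,39) nearest=5 d=29 new=(9,12) → add node 6 parent=5 cost=10
7. q=(6,23) nearest=6 d=11 new=(7,14) → add node 7 parent=6 cost=12
8. q=(6,9) nearest=5 d=1 new=(6,9) → add node 8 parent=5 cost=9
9. q=(25,31) nearest=7 d=18 new=(9,16) → add node 9 parent=7 cost=14
10. q=(2,6) nearest=1 d=2 new=(2,6) → add node 10 parent=1 cost=4; rewire 8→10 (8<9)
11. q=(17,35) nearest=9 d=19 new=(11,18) → add node 11 parent=9 cost=16
12. q=(20,38) nearest=11 d=20 new=(13,20) → add node 12 parent=11 cost=18
13. q=(1,21) nearest=7 d=7 new=(5,16) → add node 13 parent=7 cost=14
14. q=(16,11) nearest=4 d=6 new=(12,8) → add node 14 parent=4 cost=10
15. q=(1,39) nearest=12 d=19 new=(11,22) → add node 15 parent=12 cost=20
16. q=(12,7) nearest=14 d=1 new=(12,7) → add node 16 parent=14 cost=11
17. q=(9,13) nearest=6 d=1 new=(9,13) → add node 17 parent=6 cost=11
18. q=(38,22) nearest=12 d=25 new=(15,22) → add node 18 parent=12 cost=20
19. q=(22,32) nearest=18 d=10 new=(17,24) → add node 19 parent=18 cost=22
20. q=(8,37) nearest=19 d=13 new=(15,26) → add node 20 parent=19 cost=24
21. q=(38,35) nearest=19 d=21 new=(19,26) → add node 21 parent=19 cost=24
22. q=(34,37) nearest=21 d=15 new=(21,28) → add node 22 parent=21 cost=26
23. q=(4,32) nearest=15 d=10 new=(9,24) → add node 23 parent=15 cost=22
24. q=(38,2) nearest=19 d=22 new=(19,22) → add node 24 parent=19 cost=24
25. q=(38,38) nearest=22 d=17 new=(23,30) → add node 25 parent=22 cost=28

Parent of node 6: 5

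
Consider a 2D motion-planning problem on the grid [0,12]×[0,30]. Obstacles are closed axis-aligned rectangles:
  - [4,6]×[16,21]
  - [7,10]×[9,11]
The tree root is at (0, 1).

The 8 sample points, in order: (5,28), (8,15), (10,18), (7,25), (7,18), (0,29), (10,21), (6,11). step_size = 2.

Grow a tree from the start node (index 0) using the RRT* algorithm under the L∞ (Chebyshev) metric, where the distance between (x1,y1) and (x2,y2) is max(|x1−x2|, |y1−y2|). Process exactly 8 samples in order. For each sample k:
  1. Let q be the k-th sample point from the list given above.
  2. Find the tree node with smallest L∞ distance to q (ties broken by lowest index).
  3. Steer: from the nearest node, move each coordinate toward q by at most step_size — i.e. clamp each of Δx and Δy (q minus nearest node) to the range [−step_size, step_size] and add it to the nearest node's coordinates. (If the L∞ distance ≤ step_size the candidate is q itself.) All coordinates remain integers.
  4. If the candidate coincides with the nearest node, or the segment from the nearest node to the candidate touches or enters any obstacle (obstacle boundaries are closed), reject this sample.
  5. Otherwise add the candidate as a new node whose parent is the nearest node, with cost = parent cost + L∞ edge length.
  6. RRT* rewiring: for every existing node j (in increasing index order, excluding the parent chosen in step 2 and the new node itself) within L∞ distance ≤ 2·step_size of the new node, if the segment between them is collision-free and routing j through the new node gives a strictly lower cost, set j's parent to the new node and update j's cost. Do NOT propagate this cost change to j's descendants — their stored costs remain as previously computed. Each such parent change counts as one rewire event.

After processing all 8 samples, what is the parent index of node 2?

1. q=(5,28) nearest=0 d=27 new=(2,3) → add node 1 parent=0 cost=2
2. q=(8,15) nearest=1 d=12 new=(4,5) → add node 2 parent=1 cost=4
3. q=(10,18) nearest=2 d=13 new=(6,7) → add node 3 parent=2 cost=6
4. q=(7,25) nearest=3 d=18 new=(7,9) → blocked by [7,10]×[9,11], reject
5. q=(7,18) nearest=3 d=11 new=(7,9) → blocked by [7,10]×[9,11], reject
6. q=(0,29) nearest=3 d=22 new=(4,9) → add node 4 parent=3 cost=8
7. q=(10,21) nearest=4 d=12 new=(6,11) → add node 5 parent=4 cost=10
8. q=(6,11) nearest=5 d=0 → coincident, reject

Parent of node 2: 1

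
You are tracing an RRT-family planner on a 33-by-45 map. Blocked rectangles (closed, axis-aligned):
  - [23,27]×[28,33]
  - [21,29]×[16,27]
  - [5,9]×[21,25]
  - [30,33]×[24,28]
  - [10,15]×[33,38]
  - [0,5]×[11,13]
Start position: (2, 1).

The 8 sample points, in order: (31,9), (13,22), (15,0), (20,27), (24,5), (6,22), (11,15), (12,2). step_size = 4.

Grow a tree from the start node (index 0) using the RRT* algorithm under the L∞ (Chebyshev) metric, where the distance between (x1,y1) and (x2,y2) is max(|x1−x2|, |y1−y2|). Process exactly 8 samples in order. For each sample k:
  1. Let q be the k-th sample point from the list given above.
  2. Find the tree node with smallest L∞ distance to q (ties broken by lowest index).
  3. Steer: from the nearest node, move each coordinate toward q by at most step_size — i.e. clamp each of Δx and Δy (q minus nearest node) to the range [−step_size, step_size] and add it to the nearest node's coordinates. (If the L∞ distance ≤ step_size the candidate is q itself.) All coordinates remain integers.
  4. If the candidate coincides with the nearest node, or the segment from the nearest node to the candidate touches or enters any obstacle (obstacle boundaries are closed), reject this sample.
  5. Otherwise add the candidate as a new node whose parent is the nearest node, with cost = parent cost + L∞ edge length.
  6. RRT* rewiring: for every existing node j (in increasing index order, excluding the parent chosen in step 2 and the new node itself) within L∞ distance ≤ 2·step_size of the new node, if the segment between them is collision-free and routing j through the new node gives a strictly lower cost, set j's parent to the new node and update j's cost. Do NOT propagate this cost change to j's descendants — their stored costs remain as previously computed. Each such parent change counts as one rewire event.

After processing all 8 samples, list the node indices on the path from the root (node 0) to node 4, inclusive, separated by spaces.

Path: 0 1 2 4

1. q=(31,9) nearest=0 d=29 new=(6,5) → add node 1 parent=0 cost=4
2. q=(13,22) nearest=1 d=17 new=(10,9) → add node 2 parent=1 cost=8
3. q=(15,0) nearest=1 d=9 new=(10,1) → add node 3 parent=1 cost=8
4. q=(20,27) nearest=2 d=18 new=(14,13) → add node 4 parent=2 cost=12
5. q=(24,5) nearest=4 d=10 new=(18,9) → add node 5 parent=4 cost=16
6. q=(6,22) nearest=4 d=9 new=(10,17) → add node 6 parent=4 cost=16
7. q=(11,15) nearest=6 d=2 new=(11,15) → add node 7 parent=6 cost=18
8. q=(12,2) nearest=3 d=2 new=(12,2) → add node 8 parent=3 cost=10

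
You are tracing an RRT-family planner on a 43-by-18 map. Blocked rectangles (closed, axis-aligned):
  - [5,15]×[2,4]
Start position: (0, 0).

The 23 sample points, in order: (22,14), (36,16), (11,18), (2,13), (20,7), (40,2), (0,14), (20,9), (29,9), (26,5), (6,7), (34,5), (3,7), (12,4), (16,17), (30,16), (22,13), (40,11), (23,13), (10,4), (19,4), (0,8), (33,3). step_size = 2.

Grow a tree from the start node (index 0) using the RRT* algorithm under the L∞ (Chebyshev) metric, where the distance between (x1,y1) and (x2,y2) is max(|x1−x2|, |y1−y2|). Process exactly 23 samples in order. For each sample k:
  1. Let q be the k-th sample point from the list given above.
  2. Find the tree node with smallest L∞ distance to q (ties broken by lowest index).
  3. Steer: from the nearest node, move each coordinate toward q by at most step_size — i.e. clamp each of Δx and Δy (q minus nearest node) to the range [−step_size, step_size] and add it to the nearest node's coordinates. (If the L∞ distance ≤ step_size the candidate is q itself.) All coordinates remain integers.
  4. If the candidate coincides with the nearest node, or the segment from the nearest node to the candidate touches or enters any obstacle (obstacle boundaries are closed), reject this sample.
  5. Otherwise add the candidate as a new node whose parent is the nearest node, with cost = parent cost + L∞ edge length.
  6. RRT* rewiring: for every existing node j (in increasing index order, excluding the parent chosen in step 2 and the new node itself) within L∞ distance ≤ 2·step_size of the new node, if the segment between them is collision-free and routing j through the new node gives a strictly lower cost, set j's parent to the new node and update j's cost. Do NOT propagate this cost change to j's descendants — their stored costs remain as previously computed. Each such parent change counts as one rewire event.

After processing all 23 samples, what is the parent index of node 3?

Parent of node 3: 2

1. q=(22,14) nearest=0 d=22 new=(2,2) → add node 1 parent=0 cost=2
2. q=(36,16) nearest=1 d=34 new=(4,4) → add node 2 parent=1 cost=4
3. q=(11,18) nearest=2 d=14 new=(6,6) → add node 3 parent=2 cost=6
4. q=(2,13) nearest=3 d=7 new=(4,8) → add node 4 parent=3 cost=8
5. q=(20,7) nearest=3 d=14 new=(8,7) → add node 5 parent=3 cost=8
6. q=(40,2) nearest=5 d=32 new=(10,5) → add node 6 parent=5 cost=10
7. q=(0,14) nearest=4 d=6 new=(2,10) → add node 7 parent=4 cost=10
8. q=(20,9) nearest=6 d=10 new=(12,7) → add node 8 parent=6 cost=12
9. q=(29,9) nearest=8 d=17 new=(14,9) → add node 9 parent=8 cost=14
10. q=(26,5) nearest=9 d=12 new=(16,7) → add node 10 parent=9 cost=16
11. q=(6,7) nearest=3 d=1 new=(6,7) → add node 11 parent=3 cost=7
12. q=(34,5) nearest=10 d=18 new=(18,5) → add node 12 parent=10 cost=18
13. q=(3,7) nearest=4 d=1 new=(3,7) → add node 13 parent=4 cost=9
14. q=(12,4) nearest=6 d=2 new=(12,4) → blocked by [5,15]×[2,4], reject
15. q=(16,17) nearest=9 d=8 new=(16,11) → add node 14 parent=9 cost=16
16. q=(30,16) nearest=12 d=12 new=(20,7) → add node 15 parent=12 cost=20
17. q=(22,13) nearest=10 d=6 new=(18,9) → add node 16 parent=10 cost=18
18. q=(40,11) nearest=15 d=20 new=(22,9) → add node 17 parent=15 cost=22
19. q=(23,13) nearest=17 d=4 new=(23,11) → add node 18 parent=17 cost=24
20. q=(10,4) nearest=6 d=1 new=(10,4) → blocked by [5,15]×[2,4], reject
21. q=(19,4) nearest=12 d=1 new=(19,4) → add node 19 parent=12 cost=19
22. q=(0,8) nearest=7 d=2 new=(0,8) → add node 20 parent=7 cost=12
23. q=(33,3) nearest=18 d=10 new=(25,9) → add node 21 parent=18 cost=26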